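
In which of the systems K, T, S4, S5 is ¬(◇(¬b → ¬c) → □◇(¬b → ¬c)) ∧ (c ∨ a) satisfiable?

S4-tableau for the formula:
1. ¬(◇(¬b → ¬c) → □◇(¬b → ¬c)) ∧ (c ∨ a), u
2. ¬(◇(¬b → ¬c) → □◇(¬b → ¬c)), u
3. c ∨ a, u
4. ◇(¬b → ¬c), u
5. ¬□◇(¬b → ¬c), u
6. a, u
7. ¬b → ¬c, v
8. ¬c, v
9. ¬◇(¬b → ¬c), w
10. ¬(¬b → ¬c), w
11. ¬b, w
12. c, w
Accessibility: uRu, uRv, uRw, vRv, wRw
Complete open branch: satisfiable in S4, hence also in K, T (this S4-model is also a K-model and a T-model).
S5-tableau for the formula:
1. ¬(◇(¬b → ¬c) → □◇(¬b → ¬c)) ∧ (c ∨ a), u
2. ¬(◇(¬b → ¬c) → □◇(¬b → ¬c)), u
3. c ∨ a, u
4. ◇(¬b → ¬c), u
5. ¬□◇(¬b → ¬c), u
6. a, u
7. ¬b → ¬c, v
8. ¬c, v
9. ¬◇(¬b → ¬c), w
10. ¬(¬b → ¬c), u
11. ¬b, u
12. c, u
13. ¬(¬b → ¬c), v
14. ¬b, v
15. c, v
Accessibility: uRu, uRv, uRw, vRu, vRv, vRw, wRu, wRv, wRw
Branch closes: c and ¬c both at v.
Every branch closes (one shown): unsatisfiable in S5.

K, T, S4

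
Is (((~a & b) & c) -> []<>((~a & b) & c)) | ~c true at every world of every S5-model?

Yes, valid

Tableau for the negation ~((((~a & b) & c) -> []<>((~a & b) & c)) | ~c):
1. ~((((~a & b) & c) -> []<>((~a & b) & c)) | ~c), 0
2. ~(((~a & b) & c) -> []<>((~a & b) & c)), 0
3. c, 0
4. (~a & b) & c, 0
5. ~[]<>((~a & b) & c), 0
6. ~a & b, 0
7. ~a, 0
8. b, 0
9. ~<>((~a & b) & c), 1
10. ~((~a & b) & c), 0
11. ~((~a & b) & c), 1
12. ~(~a & b), 0
13. ~c, 1
14. ~b, 0
Accessibility: 0R0, 0R1, 1R0, 1R1
Branch closes: b and ~b both at 0.
All branches of the negation close; one closing branch shown above.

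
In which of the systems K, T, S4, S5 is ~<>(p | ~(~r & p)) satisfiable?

K-tableau for the formula:
1. ~<>(p | ~(~r & p)), w0
Complete open branch: satisfiable in K.
T-tableau for the formula:
1. ~<>(p | ~(~r & p)), w0
2. ~(p | ~(~r & p)), w0
3. ~p, w0
4. ~r & p, w0
5. ~r, w0
6. p, w0
Accessibility: w0Rw0
Branch closes: p and ~p both at w0.
Every branch closes (one shown): unsatisfiable in T, hence also in S4, S5 (every S4/S5-frame is a T-frame).

K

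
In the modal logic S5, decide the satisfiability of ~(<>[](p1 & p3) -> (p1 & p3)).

1. ~(<>[](p1 & p3) -> (p1 & p3)), u
2. <>[](p1 & p3), u
3. ~(p1 & p3), u
4. ~p3, u
5. [](p1 & p3), v
6. p1 & p3, u
7. p1, u
8. p3, u
Accessibility: uRu, uRv, vRu, vRv
Branch closes: p3 and ~p3 both at u.
Every branch closes; the branch above is one of them.

No, unsatisfiable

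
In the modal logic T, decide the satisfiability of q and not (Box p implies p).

1. q and not (Box p implies p), w0
2. q, w0
3. not (Box p implies p), w0
4. Box p, w0
5. not p, w0
6. p, w0
Accessibility: w0Rw0
Branch closes: p and not p both at w0.
All branches of the tableau close; one closing branch shown above.

Unsatisfiable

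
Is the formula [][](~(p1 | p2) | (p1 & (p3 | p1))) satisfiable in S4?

Yes, satisfiable

1. [][](~(p1 | p2) | (p1 & (p3 | p1))), u
2. [](~(p1 | p2) | (p1 & (p3 | p1))), u
3. ~(p1 | p2) | (p1 & (p3 | p1)), u
4. p1 & (p3 | p1), u
5. p1, u
6. p3 | p1, u
Accessibility: uRu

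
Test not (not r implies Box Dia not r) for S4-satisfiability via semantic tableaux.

1. not (not r implies Box Dia not r), u
2. not r, u
3. not Box Dia not r, u
4. not Dia not r, v
5. r, v
Accessibility: uRu, uRv, vRv

Satisfiable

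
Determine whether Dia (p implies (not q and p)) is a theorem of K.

No, not valid

Tableau for the negation not Dia (p implies (not q and p)):
1. not Dia (p implies (not q and p)), w0
The negation has an open branch (countermodel exists).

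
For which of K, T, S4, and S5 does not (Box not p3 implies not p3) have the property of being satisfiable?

K

K-tableau for the formula:
1. not (Box not p3 implies not p3), w0
2. Box not p3, w0   [neg-implies-rule on 1]
3. p3, w0   [neg-implies-rule on 1]
Complete open branch: satisfiable in K.
T-tableau for the formula:
1. not (Box not p3 implies not p3), w0
2. Box not p3, w0   [neg-implies-rule on 1]
3. p3, w0   [neg-implies-rule on 1]
4. not p3, w0   [Box-rule on 2 via w0Rw0]
Accessibility: w0Rw0
Branch closes: p3 and not p3 both at w0.
Every branch closes (one shown): unsatisfiable in T, hence also in S4, S5 (every S4/S5-frame is a T-frame).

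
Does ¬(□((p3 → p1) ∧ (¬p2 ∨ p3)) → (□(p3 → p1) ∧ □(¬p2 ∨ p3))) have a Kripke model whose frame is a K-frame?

1. ¬(□((p3 → p1) ∧ (¬p2 ∨ p3)) → (□(p3 → p1) ∧ □(¬p2 ∨ p3))), w0
2. □((p3 → p1) ∧ (¬p2 ∨ p3)), w0   [¬→-rule on 1]
3. ¬(□(p3 → p1) ∧ □(¬p2 ∨ p3)), w0   [¬→-rule on 1]
4. ¬□(¬p2 ∨ p3), w0   [¬∧-rule on 3 (branches; this branch)]
5. ¬(¬p2 ∨ p3), w1   [¬□-rule on 4: fresh world w1, w0Rw1]
6. p2, w1   [¬∨-rule on 5]
7. ¬p3, w1   [¬∨-rule on 5]
8. (p3 → p1) ∧ (¬p2 ∨ p3), w1   [□-rule on 2 via w0Rw1]
9. p3 → p1, w1   [∧-rule on 8]
10. ¬p2 ∨ p3, w1   [∧-rule on 8]
11. p1, w1   [→-rule on 9 (branches; this branch)]
12. p3, w1   [∨-rule on 10 (branches; this branch)]
Accessibility: w0Rw1
Branch closes: p3 and ¬p3 both at w1.
All branches of the tableau close; one closing branch shown above.

Unsatisfiable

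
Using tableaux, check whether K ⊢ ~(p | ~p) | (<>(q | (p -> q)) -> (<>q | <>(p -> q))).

Valid

Tableau for the negation ~(~(p | ~p) | (<>(q | (p -> q)) -> (<>q | <>(p -> q)))):
1. ~(~(p | ~p) | (<>(q | (p -> q)) -> (<>q | <>(p -> q)))), 0
2. p | ~p, 0
3. ~(<>(q | (p -> q)) -> (<>q | <>(p -> q))), 0
4. <>(q | (p -> q)), 0
5. ~(<>q | <>(p -> q)), 0
6. ~<>q, 0
7. ~<>(p -> q), 0
8. ~p, 0
9. q | (p -> q), 1
10. ~q, 1
11. ~(p -> q), 1
12. p, 1
13. p -> q, 1
14. q, 1
Accessibility: 0R1
Branch closes: q and ~q both at 1.
Every branch of the negation's tableau closes; the branch above is one of them.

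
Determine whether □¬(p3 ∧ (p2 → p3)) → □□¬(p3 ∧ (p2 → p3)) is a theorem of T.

No, not valid

Tableau for the negation ¬(□¬(p3 ∧ (p2 → p3)) → □□¬(p3 ∧ (p2 → p3))):
1. ¬(□¬(p3 ∧ (p2 → p3)) → □□¬(p3 ∧ (p2 → p3))), 0
2. □¬(p3 ∧ (p2 → p3)), 0
3. ¬□□¬(p3 ∧ (p2 → p3)), 0
4. ¬(p3 ∧ (p2 → p3)), 0
5. ¬(p2 → p3), 0
6. p2, 0
7. ¬p3, 0
8. ¬□¬(p3 ∧ (p2 → p3)), 1
9. ¬(p3 ∧ (p2 → p3)), 1
10. ¬(p2 → p3), 1
11. p2, 1
12. ¬p3, 1
13. p3 ∧ (p2 → p3), 2
14. p3, 2
15. p2 → p3, 2
Accessibility: 0R0, 0R1, 1R1, 1R2, 2R2
The negation has an open branch (countermodel exists).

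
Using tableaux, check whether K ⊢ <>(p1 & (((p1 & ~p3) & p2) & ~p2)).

Not valid

Tableau for the negation ~<>(p1 & (((p1 & ~p3) & p2) & ~p2)):
1. ~<>(p1 & (((p1 & ~p3) & p2) & ~p2)), w0
The negation has an open branch (countermodel exists).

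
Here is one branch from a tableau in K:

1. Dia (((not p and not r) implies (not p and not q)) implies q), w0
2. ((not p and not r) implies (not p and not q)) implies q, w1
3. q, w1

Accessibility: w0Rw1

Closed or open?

No atom appears with both signs at the same world.

No, open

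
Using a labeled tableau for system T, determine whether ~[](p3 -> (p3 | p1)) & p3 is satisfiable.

1. ~[](p3 -> (p3 | p1)) & p3, 0
2. ~[](p3 -> (p3 | p1)), 0   [&-rule on 1]
3. p3, 0   [&-rule on 1]
4. ~(p3 -> (p3 | p1)), 1   [~[]-rule on 2: fresh world 1, 0R1]
5. p3, 1   [~->-rule on 4]
6. ~(p3 | p1), 1   [~->-rule on 4]
7. ~p3, 1   [~|-rule on 6]
8. ~p1, 1   [~|-rule on 6]
Accessibility: 0R0, 0R1, 1R1
Branch closes: p3 and ~p3 both at 1.
All branches of the tableau close; one closing branch shown above.

No, unsatisfiable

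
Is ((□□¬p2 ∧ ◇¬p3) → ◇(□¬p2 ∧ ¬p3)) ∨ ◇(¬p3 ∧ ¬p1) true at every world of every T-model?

Yes, valid

Tableau for the negation ¬(((□□¬p2 ∧ ◇¬p3) → ◇(□¬p2 ∧ ¬p3)) ∨ ◇(¬p3 ∧ ¬p1)):
1. ¬(((□□¬p2 ∧ ◇¬p3) → ◇(□¬p2 ∧ ¬p3)) ∨ ◇(¬p3 ∧ ¬p1)), w0
2. ¬((□□¬p2 ∧ ◇¬p3) → ◇(□¬p2 ∧ ¬p3)), w0
3. ¬◇(¬p3 ∧ ¬p1), w0
4. □□¬p2 ∧ ◇¬p3, w0
5. ¬◇(□¬p2 ∧ ¬p3), w0
6. □□¬p2, w0
7. ◇¬p3, w0
8. ¬(¬p3 ∧ ¬p1), w0
9. ¬(□¬p2 ∧ ¬p3), w0
10. □¬p2, w0
11. ¬p2, w0
12. p1, w0
13. ¬□¬p2, w0
14. ¬p3, w1
15. ¬(¬p3 ∧ ¬p1), w1
16. ¬(□¬p2 ∧ ¬p3), w1
17. □¬p2, w1
18. ¬p2, w1
19. p1, w1
20. ¬□¬p2, w1
21. p2, w2
22. ¬(¬p3 ∧ ¬p1), w2
23. ¬(□¬p2 ∧ ¬p3), w2
24. □¬p2, w2
25. ¬p2, w2
Accessibility: w0Rw0, w0Rw1, w0Rw2, w1Rw1, w2Rw2
Branch closes: p2 and ¬p2 both at w2.
All branches of the negation close; one closing branch shown above.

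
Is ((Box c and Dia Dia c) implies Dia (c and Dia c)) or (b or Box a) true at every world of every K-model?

Tableau for the negation not (((Box c and Dia Dia c) implies Dia (c and Dia c)) or (b or Box a)):
1. not (((Box c and Dia Dia c) implies Dia (c and Dia c)) or (b or Box a)), u
2. not ((Box c and Dia Dia c) implies Dia (c and Dia c)), u   [neg-or-rule on 1]
3. not (b or Box a), u   [neg-or-rule on 1]
4. Box c and Dia Dia c, u   [neg-implies-rule on 2]
5. not Dia (c and Dia c), u   [neg-implies-rule on 2]
6. not b, u   [neg-or-rule on 3]
7. not Box a, u   [neg-or-rule on 3]
8. Box c, u   [and-rule on 4]
9. Dia Dia c, u   [and-rule on 4]
10. not a, v   [neg-Box-rule on 7: fresh world v, uRv]
11. not (c and Dia c), v   [neg-Dia-rule on 5 via uRv]
12. c, v   [Box-rule on 8 via uRv]
13. not Dia c, v   [neg-and-rule on 11 (branches; this branch)]
14. Dia c, w   [Dia-rule on 9: fresh world w, uRw]
15. not (c and Dia c), w   [neg-Dia-rule on 5 via uRw]
16. c, w   [Box-rule on 8 via uRw]
17. not Dia c, w   [neg-and-rule on 15 (branches; this branch)]
18. c, x   [Dia-rule on 14: fresh world x, wRx]
19. not c, x   [neg-Dia-rule on 17 via wRx]
Accessibility: uRv, uRw, wRx
Branch closes: c and not c both at x.
Every branch of the negation's tableau closes; the branch above is one of them.

Yes, valid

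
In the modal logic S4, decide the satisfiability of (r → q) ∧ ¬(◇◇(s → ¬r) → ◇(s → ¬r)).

1. (r → q) ∧ ¬(◇◇(s → ¬r) → ◇(s → ¬r)), u
2. r → q, u   [∧-rule on 1]
3. ¬(◇◇(s → ¬r) → ◇(s → ¬r)), u   [∧-rule on 1]
4. ◇◇(s → ¬r), u   [¬→-rule on 3]
5. ¬◇(s → ¬r), u   [¬→-rule on 3]
6. ¬(s → ¬r), u   [¬◇-rule on 5 via uRu]
7. s, u   [¬→-rule on 6]
8. r, u   [¬→-rule on 6]
9. q, u   [→-rule on 2 (branches; this branch)]
10. ◇(s → ¬r), v   [◇-rule on 4: fresh world v, uRv]
11. ¬(s → ¬r), v   [¬◇-rule on 5 via uRv]
12. s, v   [¬→-rule on 11]
13. r, v   [¬→-rule on 11]
14. s → ¬r, w   [◇-rule on 10: fresh world w, vRw]
15. ¬(s → ¬r), w   [¬◇-rule on 5 via uRw]
16. s, w   [¬→-rule on 15]
17. r, w   [¬→-rule on 15]
18. ¬r, w   [→-rule on 14 (branches; this branch)]
Accessibility: uRu, uRv, uRw, vRv, vRw, wRw
Branch closes: r and ¬r both at w.
(One branch shown.) All branches close.

Unsatisfiable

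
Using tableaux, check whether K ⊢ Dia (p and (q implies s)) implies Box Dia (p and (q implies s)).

Tableau for the negation not (Dia (p and (q implies s)) implies Box Dia (p and (q implies s))):
1. not (Dia (p and (q implies s)) implies Box Dia (p and (q implies s))), u
2. Dia (p and (q implies s)), u
3. not Box Dia (p and (q implies s)), u
4. p and (q implies s), v
5. p, v
6. q implies s, v
7. s, v
8. not Dia (p and (q implies s)), w
Accessibility: uRv, uRw
The negation has an open branch (countermodel exists).

No, not valid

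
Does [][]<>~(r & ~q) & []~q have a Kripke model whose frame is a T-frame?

1. [][]<>~(r & ~q) & []~q, w0
2. [][]<>~(r & ~q), w0   [&-rule on 1]
3. []~q, w0   [&-rule on 1]
4. []<>~(r & ~q), w0   [[]-rule on 2 via w0Rw0]
5. ~q, w0   [[]-rule on 3 via w0Rw0]
6. <>~(r & ~q), w0   [[]-rule on 4 via w0Rw0]
7. ~(r & ~q), w1   [<>-rule on 6: fresh world w1, w0Rw1]
8. []<>~(r & ~q), w1   [[]-rule on 2 via w0Rw1]
9. ~q, w1   [[]-rule on 3 via w0Rw1]
10. <>~(r & ~q), w1   [[]-rule on 4 via w0Rw1]
11. ~r, w1   [~&-rule on 7 (branches; this branch)]
12. ~(r & ~q), w2   [<>-rule on 10: fresh world w2, w1Rw2]
13. <>~(r & ~q), w2   [[]-rule on 8 via w1Rw2]
14. q, w2   [~&-rule on 12 (branches; this branch)]
15. ~(r & ~q), w3   [<>-rule on 13: fresh world w3, w2Rw3]
16. q, w3   [~&-rule on 15 (branches; this branch)]
Accessibility: w0Rw0, w0Rw1, w1Rw1, w1Rw2, w2Rw2, w2Rw3, w3Rw3

Yes, satisfiable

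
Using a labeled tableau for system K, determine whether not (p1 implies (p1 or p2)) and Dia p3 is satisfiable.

1. not (p1 implies (p1 or p2)) and Dia p3, u
2. not (p1 implies (p1 or p2)), u
3. Dia p3, u
4. p1, u
5. not (p1 or p2), u
6. not p1, u
7. not p2, u
Branch closes: p1 and not p1 both at u.
All branches of the tableau close; one closing branch shown above.

Unsatisfiable (every branch closes)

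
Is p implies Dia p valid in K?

Not valid

Tableau for the negation not (p implies Dia p):
1. not (p implies Dia p), u
2. p, u
3. not Dia p, u
The negation has an open branch (countermodel exists).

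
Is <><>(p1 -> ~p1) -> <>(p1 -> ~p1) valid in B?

Tableau for the negation ~(<><>(p1 -> ~p1) -> <>(p1 -> ~p1)):
1. ~(<><>(p1 -> ~p1) -> <>(p1 -> ~p1)), u
2. <><>(p1 -> ~p1), u
3. ~<>(p1 -> ~p1), u
4. ~(p1 -> ~p1), u
5. p1, u
6. <>(p1 -> ~p1), v
7. ~(p1 -> ~p1), v
8. p1, v
9. p1 -> ~p1, w
10. ~p1, w
Accessibility: uRu, uRv, vRu, vRv, vRw, wRv, wRw
The negation has an open branch (countermodel exists).

Not valid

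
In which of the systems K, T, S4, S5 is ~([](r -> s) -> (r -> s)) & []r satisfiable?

T-tableau for the formula:
1. ~([](r -> s) -> (r -> s)) & []r, u
2. ~([](r -> s) -> (r -> s)), u   [&-rule on 1]
3. []r, u   [&-rule on 1]
4. [](r -> s), u   [~->-rule on 2]
5. ~(r -> s), u   [~->-rule on 2]
6. r, u   [~->-rule on 5]
7. ~s, u   [~->-rule on 5]
8. r -> s, u   [[]-rule on 4 via uRu]
9. s, u   [->-rule on 8 (branches; this branch)]
Accessibility: uRu
Branch closes: s and ~s both at u.
Every branch closes (one shown): unsatisfiable in T, hence also in S4, S5 (every S4/S5-frame is a T-frame).
K-tableau for the formula:
1. ~([](r -> s) -> (r -> s)) & []r, u
2. ~([](r -> s) -> (r -> s)), u   [&-rule on 1]
3. []r, u   [&-rule on 1]
4. [](r -> s), u   [~->-rule on 2]
5. ~(r -> s), u   [~->-rule on 2]
6. r, u   [~->-rule on 5]
7. ~s, u   [~->-rule on 5]
Complete open branch: satisfiable in K.

K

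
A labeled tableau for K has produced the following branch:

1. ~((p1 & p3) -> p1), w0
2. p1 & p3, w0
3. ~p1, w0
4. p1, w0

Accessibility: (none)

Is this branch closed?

Both p1 and ~p1 appear at w0.

Closed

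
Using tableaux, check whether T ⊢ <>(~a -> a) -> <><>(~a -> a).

Tableau for the negation ~(<>(~a -> a) -> <><>(~a -> a)):
1. ~(<>(~a -> a) -> <><>(~a -> a)), w0
2. <>(~a -> a), w0   [~->-rule on 1]
3. ~<><>(~a -> a), w0   [~->-rule on 1]
4. ~<>(~a -> a), w0   [~<>-rule on 3 via w0Rw0]
5. ~(~a -> a), w0   [~<>-rule on 4 via w0Rw0]
6. ~a, w0   [~->-rule on 5]
7. ~a -> a, w1   [<>-rule on 2: fresh world w1, w0Rw1]
8. ~<>(~a -> a), w1   [~<>-rule on 3 via w0Rw1]
9. ~(~a -> a), w1   [~<>-rule on 4 via w0Rw1]
10. ~a, w1   [~->-rule on 9]
11. a, w1   [->-rule on 7 (branches; this branch)]
Accessibility: w0Rw0, w0Rw1, w1Rw1
Branch closes: a and ~a both at w1.
Every branch of the negation's tableau closes; the branch above is one of them.

Valid in T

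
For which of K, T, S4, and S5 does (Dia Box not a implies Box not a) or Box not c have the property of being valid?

S4-tableau for the negation not ((Dia Box not a implies Box not a) or Box not c):
1. not ((Dia Box not a implies Box not a) or Box not c), 0
2. not (Dia Box not a implies Box not a), 0
3. not Box not c, 0
4. Dia Box not a, 0
5. not Box not a, 0
6. c, 1
7. Box not a, 2
8. not a, 2
9. a, 3
Accessibility: 0R0, 0R1, 0R2, 0R3, 1R1, 2R2, 3R3
Complete open branch: countermodel on an S4-frame, so not valid in S4, nor in K, T (the same frame is also a K-frame and a T-frame).
S5-tableau for the negation not ((Dia Box not a implies Box not a) or Box not c):
1. not ((Dia Box not a implies Box not a) or Box not c), 0
2. not (Dia Box not a implies Box not a), 0
3. not Box not c, 0
4. Dia Box not a, 0
5. not Box not a, 0
6. c, 1
7. Box not a, 2
8. not a, 0
9. not a, 1
10. not a, 2
11. a, 3
12. not a, 3
Accessibility: 0R0, 0R1, 0R2, 0R3, 1R0, 1R1, 1R2, 1R3, 2R0, 2R1, 2R2, 2R3, 3R0, 3R1, 3R2, 3R3
Branch closes: a and not a both at 3.
Every branch closes (one shown): valid in S5.

S5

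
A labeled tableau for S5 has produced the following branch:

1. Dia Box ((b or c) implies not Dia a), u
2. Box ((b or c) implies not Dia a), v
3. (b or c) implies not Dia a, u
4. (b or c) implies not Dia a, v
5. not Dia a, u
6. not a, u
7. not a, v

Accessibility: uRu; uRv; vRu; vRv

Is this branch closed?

Open

No atom appears with both signs at the same world.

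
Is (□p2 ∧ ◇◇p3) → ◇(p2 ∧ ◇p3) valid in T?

Tableau for the negation ¬((□p2 ∧ ◇◇p3) → ◇(p2 ∧ ◇p3)):
1. ¬((□p2 ∧ ◇◇p3) → ◇(p2 ∧ ◇p3)), w0
2. □p2 ∧ ◇◇p3, w0
3. ¬◇(p2 ∧ ◇p3), w0
4. □p2, w0
5. ◇◇p3, w0
6. ¬(p2 ∧ ◇p3), w0
7. p2, w0
8. ¬◇p3, w0
9. ¬p3, w0
10. ◇p3, w1
11. ¬(p2 ∧ ◇p3), w1
12. p2, w1
13. ¬p3, w1
14. ¬◇p3, w1
15. p3, w2
16. ¬p3, w2
Accessibility: w0Rw0, w0Rw1, w1Rw1, w1Rw2, w2Rw2
Branch closes: p3 and ¬p3 both at w2.
Every branch of the negation's tableau closes; the branch above is one of them.

Valid in T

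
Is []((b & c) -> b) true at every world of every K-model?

Tableau for the negation ~[]((b & c) -> b):
1. ~[]((b & c) -> b), w0
2. ~((b & c) -> b), w1   [~[]-rule on 1: fresh world w1, w0Rw1]
3. b & c, w1   [~->-rule on 2]
4. ~b, w1   [~->-rule on 2]
5. b, w1   [&-rule on 3]
6. c, w1   [&-rule on 3]
Accessibility: w0Rw1
Branch closes: b and ~b both at w1.
All branches of the negation close; one closing branch shown above.

Valid in K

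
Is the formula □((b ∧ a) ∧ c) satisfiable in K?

Yes, satisfiable

1. □((b ∧ a) ∧ c), u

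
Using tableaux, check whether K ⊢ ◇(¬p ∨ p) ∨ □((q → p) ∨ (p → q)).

Yes, valid

Tableau for the negation ¬(◇(¬p ∨ p) ∨ □((q → p) ∨ (p → q))):
1. ¬(◇(¬p ∨ p) ∨ □((q → p) ∨ (p → q))), u
2. ¬◇(¬p ∨ p), u   [¬∨-rule on 1]
3. ¬□((q → p) ∨ (p → q)), u   [¬∨-rule on 1]
4. ¬((q → p) ∨ (p → q)), v   [¬□-rule on 3: fresh world v, uRv]
5. ¬(q → p), v   [¬∨-rule on 4]
6. ¬(p → q), v   [¬∨-rule on 4]
7. q, v   [¬→-rule on 5]
8. ¬p, v   [¬→-rule on 5]
9. p, v   [¬→-rule on 6]
10. ¬q, v   [¬→-rule on 6]
Accessibility: uRv
Branch closes: p and ¬p both at v.
Every branch of the negation's tableau closes; the branch above is one of them.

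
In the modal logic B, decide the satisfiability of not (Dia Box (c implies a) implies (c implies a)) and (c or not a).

Unsatisfiable (every branch closes)

1. not (Dia Box (c implies a) implies (c implies a)) and (c or not a), u
2. not (Dia Box (c implies a) implies (c implies a)), u
3. c or not a, u
4. Dia Box (c implies a), u
5. not (c implies a), u
6. c, u
7. not a, u
8. Box (c implies a), v
9. c implies a, u
10. c implies a, v
11. a, u
Accessibility: uRu, uRv, vRu, vRv
Branch closes: a and not a both at u.
All branches of the tableau close; one closing branch shown above.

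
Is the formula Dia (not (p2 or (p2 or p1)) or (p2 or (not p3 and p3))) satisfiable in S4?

1. Dia (not (p2 or (p2 or p1)) or (p2 or (not p3 and p3))), 0
2. not (p2 or (p2 or p1)) or (p2 or (not p3 and p3)), 1   [Dia-rule on 1: fresh world 1, 0R1]
3. p2 or (not p3 and p3), 1   [or-rule on 2 (branches; this branch)]
4. p2, 1   [or-rule on 3 (branches; this branch)]
Accessibility: 0R0, 0R1, 1R1

Satisfiable (open branch found)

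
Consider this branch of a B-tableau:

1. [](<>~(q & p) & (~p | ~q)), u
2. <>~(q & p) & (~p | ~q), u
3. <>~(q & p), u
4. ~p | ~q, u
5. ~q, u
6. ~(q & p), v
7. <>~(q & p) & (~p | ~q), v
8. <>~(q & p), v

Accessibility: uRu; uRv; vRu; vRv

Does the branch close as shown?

No, open

There is no literal clash: for every atom and world, at most one sign appears.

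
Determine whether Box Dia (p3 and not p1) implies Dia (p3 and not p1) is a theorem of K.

Tableau for the negation not (Box Dia (p3 and not p1) implies Dia (p3 and not p1)):
1. not (Box Dia (p3 and not p1) implies Dia (p3 and not p1)), 0
2. Box Dia (p3 and not p1), 0   [neg-implies-rule on 1]
3. not Dia (p3 and not p1), 0   [neg-implies-rule on 1]
The negation has an open branch (countermodel exists).

Not valid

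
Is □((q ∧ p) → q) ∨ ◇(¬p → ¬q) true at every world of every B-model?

Tableau for the negation ¬(□((q ∧ p) → q) ∨ ◇(¬p → ¬q)):
1. ¬(□((q ∧ p) → q) ∨ ◇(¬p → ¬q)), 0
2. ¬□((q ∧ p) → q), 0
3. ¬◇(¬p → ¬q), 0
4. ¬(¬p → ¬q), 0
5. ¬p, 0
6. q, 0
7. ¬((q ∧ p) → q), 1
8. q ∧ p, 1
9. ¬q, 1
10. q, 1
11. p, 1
Accessibility: 0R0, 0R1, 1R0, 1R1
Branch closes: q and ¬q both at 1.
Every branch of the negation's tableau closes; the branch above is one of them.

Yes, valid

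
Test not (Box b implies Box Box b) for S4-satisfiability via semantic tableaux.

1. not (Box b implies Box Box b), w0
2. Box b, w0
3. not Box Box b, w0
4. b, w0
5. not Box b, w1
6. b, w1
7. not b, w2
8. b, w2
Accessibility: w0Rw0, w0Rw1, w0Rw2, w1Rw1, w1Rw2, w2Rw2
Branch closes: b and not b both at w2.
All branches of the tableau close; one closing branch shown above.

No, unsatisfiable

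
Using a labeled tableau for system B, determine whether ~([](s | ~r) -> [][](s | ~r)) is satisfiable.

Satisfiable (open branch found)

1. ~([](s | ~r) -> [][](s | ~r)), u
2. [](s | ~r), u   [~->-rule on 1]
3. ~[][](s | ~r), u   [~->-rule on 1]
4. s | ~r, u   [[]-rule on 2 via uRu]
5. ~r, u   [|-rule on 4 (branches; this branch)]
6. ~[](s | ~r), v   [~[]-rule on 3: fresh world v, uRv]
7. s | ~r, v   [[]-rule on 2 via uRv]
8. ~r, v   [|-rule on 7 (branches; this branch)]
9. ~(s | ~r), w   [~[]-rule on 6: fresh world w, vRw]
10. ~s, w   [~|-rule on 9]
11. r, w   [~|-rule on 9]
Accessibility: uRu, uRv, vRu, vRv, vRw, wRv, wRw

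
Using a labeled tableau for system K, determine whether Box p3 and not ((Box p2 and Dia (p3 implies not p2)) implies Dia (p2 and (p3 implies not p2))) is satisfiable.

No, unsatisfiable

1. Box p3 and not ((Box p2 and Dia (p3 implies not p2)) implies Dia (p2 and (p3 implies not p2))), u
2. Box p3, u
3. not ((Box p2 and Dia (p3 implies not p2)) implies Dia (p2 and (p3 implies not p2))), u
4. Box p2 and Dia (p3 implies not p2), u
5. not Dia (p2 and (p3 implies not p2)), u
6. Box p2, u
7. Dia (p3 implies not p2), u
8. p3 implies not p2, v
9. p3, v
10. not (p2 and (p3 implies not p2)), v
11. p2, v
12. not p2, v
Accessibility: uRv
Branch closes: p2 and not p2 both at v.
(One branch shown.) All branches close.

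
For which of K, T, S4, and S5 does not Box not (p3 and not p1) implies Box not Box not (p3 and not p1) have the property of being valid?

S5

S4-tableau for the negation not (not Box not (p3 and not p1) implies Box not Box not (p3 and not p1)):
1. not (not Box not (p3 and not p1) implies Box not Box not (p3 and not p1)), 0
2. not Box not (p3 and not p1), 0
3. not Box not Box not (p3 and not p1), 0
4. p3 and not p1, 1
5. p3, 1
6. not p1, 1
7. Box not (p3 and not p1), 2
8. not (p3 and not p1), 2
9. p1, 2
Accessibility: 0R0, 0R1, 0R2, 1R1, 2R2
Complete open branch: countermodel on an S4-frame, so not valid in S4, nor in K, T (the same frame is also a K-frame and a T-frame).
S5-tableau for the negation not (not Box not (p3 and not p1) implies Box not Box not (p3 and not p1)):
1. not (not Box not (p3 and not p1) implies Box not Box not (p3 and not p1)), 0
2. not Box not (p3 and not p1), 0
3. not Box not Box not (p3 and not p1), 0
4. p3 and not p1, 1
5. p3, 1
6. not p1, 1
7. Box not (p3 and not p1), 2
8. not (p3 and not p1), 0
9. not (p3 and not p1), 1
10. not (p3 and not p1), 2
11. p1, 0
12. p1, 1
Accessibility: 0R0, 0R1, 0R2, 1R0, 1R1, 1R2, 2R0, 2R1, 2R2
Branch closes: p1 and not p1 both at 1.
Every branch closes (one shown): valid in S5.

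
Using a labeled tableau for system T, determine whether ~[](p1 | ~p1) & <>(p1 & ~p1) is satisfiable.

1. ~[](p1 | ~p1) & <>(p1 & ~p1), 0
2. ~[](p1 | ~p1), 0   [&-rule on 1]
3. <>(p1 & ~p1), 0   [&-rule on 1]
4. ~(p1 | ~p1), 1   [~[]-rule on 2: fresh world 1, 0R1]
5. ~p1, 1   [~|-rule on 4]
6. p1, 1   [~|-rule on 4]
Accessibility: 0R0, 0R1, 1R1
Branch closes: p1 and ~p1 both at 1.
All branches of the tableau close; one closing branch shown above.

Unsatisfiable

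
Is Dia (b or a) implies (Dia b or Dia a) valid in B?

Valid in B

Tableau for the negation not (Dia (b or a) implies (Dia b or Dia a)):
1. not (Dia (b or a) implies (Dia b or Dia a)), u
2. Dia (b or a), u   [neg-implies-rule on 1]
3. not (Dia b or Dia a), u   [neg-implies-rule on 1]
4. not Dia b, u   [neg-or-rule on 3]
5. not Dia a, u   [neg-or-rule on 3]
6. not b, u   [neg-Dia-rule on 4 via uRu]
7. not a, u   [neg-Dia-rule on 5 via uRu]
8. b or a, v   [Dia-rule on 2: fresh world v, uRv]
9. not b, v   [neg-Dia-rule on 4 via uRv]
10. not a, v   [neg-Dia-rule on 5 via uRv]
11. a, v   [or-rule on 8 (branches; this branch)]
Accessibility: uRu, uRv, vRu, vRv
Branch closes: a and not a both at v.
Every branch of the negation's tableau closes; the branch above is one of them.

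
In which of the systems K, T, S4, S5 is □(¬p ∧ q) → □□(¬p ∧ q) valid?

S4-tableau for the negation ¬(□(¬p ∧ q) → □□(¬p ∧ q)):
1. ¬(□(¬p ∧ q) → □□(¬p ∧ q)), w0
2. □(¬p ∧ q), w0
3. ¬□□(¬p ∧ q), w0
4. ¬p ∧ q, w0
5. ¬p, w0
6. q, w0
7. ¬□(¬p ∧ q), w1
8. ¬p ∧ q, w1
9. ¬p, w1
10. q, w1
11. ¬(¬p ∧ q), w2
12. ¬p ∧ q, w2
13. ¬p, w2
14. q, w2
15. ¬q, w2
Accessibility: w0Rw0, w0Rw1, w0Rw2, w1Rw1, w1Rw2, w2Rw2
Branch closes: q and ¬q both at w2.
Every branch closes (one shown): valid in S4, hence also in S5 (every theorem of S4 is a theorem of S5).
T-tableau for the negation ¬(□(¬p ∧ q) → □□(¬p ∧ q)):
1. ¬(□(¬p ∧ q) → □□(¬p ∧ q)), w0
2. □(¬p ∧ q), w0
3. ¬□□(¬p ∧ q), w0
4. ¬p ∧ q, w0
5. ¬p, w0
6. q, w0
7. ¬□(¬p ∧ q), w1
8. ¬p ∧ q, w1
9. ¬p, w1
10. q, w1
11. ¬(¬p ∧ q), w2
12. ¬q, w2
Accessibility: w0Rw0, w0Rw1, w1Rw1, w1Rw2, w2Rw2
Complete open branch: countermodel on a T-frame, so not valid in T, nor in K (the same frame is also a K-frame).

S4, S5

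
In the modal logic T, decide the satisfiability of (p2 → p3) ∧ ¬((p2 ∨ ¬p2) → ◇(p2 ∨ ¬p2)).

Unsatisfiable

1. (p2 → p3) ∧ ¬((p2 ∨ ¬p2) → ◇(p2 ∨ ¬p2)), 0
2. p2 → p3, 0   [∧-rule on 1]
3. ¬((p2 ∨ ¬p2) → ◇(p2 ∨ ¬p2)), 0   [∧-rule on 1]
4. p2 ∨ ¬p2, 0   [¬→-rule on 3]
5. ¬◇(p2 ∨ ¬p2), 0   [¬→-rule on 3]
6. ¬(p2 ∨ ¬p2), 0   [¬◇-rule on 5 via 0R0]
7. ¬p2, 0   [¬∨-rule on 6]
8. p2, 0   [¬∨-rule on 6]
Accessibility: 0R0
Branch closes: p2 and ¬p2 both at 0.
(One branch shown.) All branches close.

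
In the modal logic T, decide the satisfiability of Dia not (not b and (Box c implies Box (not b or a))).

Yes, satisfiable

1. Dia not (not b and (Box c implies Box (not b or a))), u
2. not (not b and (Box c implies Box (not b or a))), v
3. not (Box c implies Box (not b or a)), v
4. Box c, v
5. not Box (not b or a), v
6. c, v
7. not (not b or a), w
8. b, w
9. not a, w
10. c, w
Accessibility: uRu, uRv, vRv, vRw, wRw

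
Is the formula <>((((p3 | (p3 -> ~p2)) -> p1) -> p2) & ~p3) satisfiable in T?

1. <>((((p3 | (p3 -> ~p2)) -> p1) -> p2) & ~p3), w0
2. (((p3 | (p3 -> ~p2)) -> p1) -> p2) & ~p3, w1
3. ((p3 | (p3 -> ~p2)) -> p1) -> p2, w1
4. ~p3, w1
5. p2, w1
Accessibility: w0Rw0, w0Rw1, w1Rw1

Satisfiable (open branch found)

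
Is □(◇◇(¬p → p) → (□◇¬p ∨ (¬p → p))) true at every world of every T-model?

No, not valid

Tableau for the negation ¬□(◇◇(¬p → p) → (□◇¬p ∨ (¬p → p))):
1. ¬□(◇◇(¬p → p) → (□◇¬p ∨ (¬p → p))), 0
2. ¬(◇◇(¬p → p) → (□◇¬p ∨ (¬p → p))), 1
3. ◇◇(¬p → p), 1
4. ¬(□◇¬p ∨ (¬p → p)), 1
5. ¬□◇¬p, 1
6. ¬(¬p → p), 1
7. ¬p, 1
8. ◇(¬p → p), 2
9. ¬◇¬p, 3
10. p, 3
11. ¬p → p, 4
12. p, 4
Accessibility: 0R0, 0R1, 1R1, 1R2, 1R3, 2R2, 2R4, 3R3, 4R4
The negation has an open branch (countermodel exists).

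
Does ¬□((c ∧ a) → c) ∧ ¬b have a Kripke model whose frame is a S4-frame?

1. ¬□((c ∧ a) → c) ∧ ¬b, 0
2. ¬□((c ∧ a) → c), 0
3. ¬b, 0
4. ¬((c ∧ a) → c), 1
5. c ∧ a, 1
6. ¬c, 1
7. c, 1
8. a, 1
Accessibility: 0R0, 0R1, 1R1
Branch closes: c and ¬c both at 1.
All branches of the tableau close; one closing branch shown above.

Unsatisfiable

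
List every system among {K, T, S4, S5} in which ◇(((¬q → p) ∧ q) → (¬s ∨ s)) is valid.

K-tableau for the negation ¬◇(((¬q → p) ∧ q) → (¬s ∨ s)):
1. ¬◇(((¬q → p) ∧ q) → (¬s ∨ s)), u
Complete open branch: countermodel on a K-frame, so not valid in K.
T-tableau for the negation ¬◇(((¬q → p) ∧ q) → (¬s ∨ s)):
1. ¬◇(((¬q → p) ∧ q) → (¬s ∨ s)), u
2. ¬(((¬q → p) ∧ q) → (¬s ∨ s)), u   [¬◇-rule on 1 via uRu]
3. (¬q → p) ∧ q, u   [¬→-rule on 2]
4. ¬(¬s ∨ s), u   [¬→-rule on 2]
5. ¬q → p, u   [∧-rule on 3]
6. q, u   [∧-rule on 3]
7. s, u   [¬∨-rule on 4]
8. ¬s, u   [¬∨-rule on 4]
Accessibility: uRu
Branch closes: s and ¬s both at u.
Every branch closes (one shown): valid in T, hence also in S4, S5 (every theorem of T is a theorem of S4 and S5).

T, S4, S5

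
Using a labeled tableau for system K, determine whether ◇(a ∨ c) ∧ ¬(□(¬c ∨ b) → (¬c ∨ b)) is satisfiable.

Satisfiable

1. ◇(a ∨ c) ∧ ¬(□(¬c ∨ b) → (¬c ∨ b)), w0
2. ◇(a ∨ c), w0   [∧-rule on 1]
3. ¬(□(¬c ∨ b) → (¬c ∨ b)), w0   [∧-rule on 1]
4. □(¬c ∨ b), w0   [¬→-rule on 3]
5. ¬(¬c ∨ b), w0   [¬→-rule on 3]
6. c, w0   [¬∨-rule on 5]
7. ¬b, w0   [¬∨-rule on 5]
8. a ∨ c, w1   [◇-rule on 2: fresh world w1, w0Rw1]
9. ¬c ∨ b, w1   [□-rule on 4 via w0Rw1]
10. c, w1   [∨-rule on 8 (branches; this branch)]
11. b, w1   [∨-rule on 9 (branches; this branch)]
Accessibility: w0Rw1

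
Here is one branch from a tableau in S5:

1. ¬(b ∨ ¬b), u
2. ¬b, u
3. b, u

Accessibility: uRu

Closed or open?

Closed

Both b and ¬b appear at u.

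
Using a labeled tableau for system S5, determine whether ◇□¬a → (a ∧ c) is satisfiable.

1. ◇□¬a → (a ∧ c), w0
2. a ∧ c, w0   [→-rule on 1 (branches; this branch)]
3. a, w0   [∧-rule on 2]
4. c, w0   [∧-rule on 2]
Accessibility: w0Rw0

Yes, satisfiable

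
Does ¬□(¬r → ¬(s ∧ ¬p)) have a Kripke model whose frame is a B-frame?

1. ¬□(¬r → ¬(s ∧ ¬p)), w0
2. ¬(¬r → ¬(s ∧ ¬p)), w1
3. ¬r, w1
4. s ∧ ¬p, w1
5. s, w1
6. ¬p, w1
Accessibility: w0Rw0, w0Rw1, w1Rw0, w1Rw1

Satisfiable (open branch found)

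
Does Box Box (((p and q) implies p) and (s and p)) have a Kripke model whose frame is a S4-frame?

Satisfiable (open branch found)

1. Box Box (((p and q) implies p) and (s and p)), 0
2. Box (((p and q) implies p) and (s and p)), 0   [Box-rule on 1 via 0R0]
3. ((p and q) implies p) and (s and p), 0   [Box-rule on 2 via 0R0]
4. (p and q) implies p, 0   [and-rule on 3]
5. s and p, 0   [and-rule on 3]
6. s, 0   [and-rule on 5]
7. p, 0   [and-rule on 5]
Accessibility: 0R0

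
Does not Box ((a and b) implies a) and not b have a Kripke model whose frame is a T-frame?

1. not Box ((a and b) implies a) and not b, w0
2. not Box ((a and b) implies a), w0   [and-rule on 1]
3. not b, w0   [and-rule on 1]
4. not ((a and b) implies a), w1   [neg-Box-rule on 2: fresh world w1, w0Rw1]
5. a and b, w1   [neg-implies-rule on 4]
6. not a, w1   [neg-implies-rule on 4]
7. a, w1   [and-rule on 5]
8. b, w1   [and-rule on 5]
Accessibility: w0Rw0, w0Rw1, w1Rw1
Branch closes: a and not a both at w1.
Every branch closes; the branch above is one of them.

Unsatisfiable (every branch closes)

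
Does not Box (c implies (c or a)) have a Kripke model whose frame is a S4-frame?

No, unsatisfiable

1. not Box (c implies (c or a)), u
2. not (c implies (c or a)), v   [neg-Box-rule on 1: fresh world v, uRv]
3. c, v   [neg-implies-rule on 2]
4. not (c or a), v   [neg-implies-rule on 2]
5. not c, v   [neg-or-rule on 4]
6. not a, v   [neg-or-rule on 4]
Accessibility: uRu, uRv, vRv
Branch closes: c and not c both at v.
(One branch shown.) All branches close.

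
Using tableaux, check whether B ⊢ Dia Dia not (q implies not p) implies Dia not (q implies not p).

Tableau for the negation not (Dia Dia not (q implies not p) implies Dia not (q implies not p)):
1. not (Dia Dia not (q implies not p) implies Dia not (q implies not p)), 0
2. Dia Dia not (q implies not p), 0   [neg-implies-rule on 1]
3. not Dia not (q implies not p), 0   [neg-implies-rule on 1]
4. q implies not p, 0   [neg-Dia-rule on 3 via 0R0]
5. not p, 0   [implies-rule on 4 (branches; this branch)]
6. Dia not (q implies not p), 1   [Dia-rule on 2: fresh world 1, 0R1]
7. q implies not p, 1   [neg-Dia-rule on 3 via 0R1]
8. not p, 1   [implies-rule on 7 (branches; this branch)]
9. not (q implies not p), 2   [Dia-rule on 6: fresh world 2, 1R2]
10. q, 2   [neg-implies-rule on 9]
11. p, 2   [neg-implies-rule on 9]
Accessibility: 0R0, 0R1, 1R0, 1R1, 1R2, 2R1, 2R2
The negation has an open branch (countermodel exists).

No, not valid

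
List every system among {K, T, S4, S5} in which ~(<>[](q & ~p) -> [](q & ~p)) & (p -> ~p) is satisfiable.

K, T, S4

S5-tableau for the formula:
1. ~(<>[](q & ~p) -> [](q & ~p)) & (p -> ~p), w0
2. ~(<>[](q & ~p) -> [](q & ~p)), w0
3. p -> ~p, w0
4. <>[](q & ~p), w0
5. ~[](q & ~p), w0
6. ~p, w0
7. [](q & ~p), w1
8. q & ~p, w0
9. q, w0
10. q & ~p, w1
11. q, w1
12. ~p, w1
13. ~(q & ~p), w2
14. q & ~p, w2
15. q, w2
16. ~p, w2
17. p, w2
Accessibility: w0Rw0, w0Rw1, w0Rw2, w1Rw0, w1Rw1, w1Rw2, w2Rw0, w2Rw1, w2Rw2
Branch closes: p and ~p both at w2.
Every branch closes (one shown): unsatisfiable in S5.
S4-tableau for the formula:
1. ~(<>[](q & ~p) -> [](q & ~p)) & (p -> ~p), w0
2. ~(<>[](q & ~p) -> [](q & ~p)), w0
3. p -> ~p, w0
4. <>[](q & ~p), w0
5. ~[](q & ~p), w0
6. ~p, w0
7. [](q & ~p), w1
8. q & ~p, w1
9. q, w1
10. ~p, w1
11. ~(q & ~p), w2
12. p, w2
Accessibility: w0Rw0, w0Rw1, w0Rw2, w1Rw1, w2Rw2
Complete open branch: satisfiable in S4, hence also in K, T (this S4-model is also a K-model and a T-model).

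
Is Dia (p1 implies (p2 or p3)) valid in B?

No, not valid

Tableau for the negation not Dia (p1 implies (p2 or p3)):
1. not Dia (p1 implies (p2 or p3)), u
2. not (p1 implies (p2 or p3)), u
3. p1, u
4. not (p2 or p3), u
5. not p2, u
6. not p3, u
Accessibility: uRu
The negation has an open branch (countermodel exists).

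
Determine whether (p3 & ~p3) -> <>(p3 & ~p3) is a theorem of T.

Valid

Tableau for the negation ~((p3 & ~p3) -> <>(p3 & ~p3)):
1. ~((p3 & ~p3) -> <>(p3 & ~p3)), 0
2. p3 & ~p3, 0   [~->-rule on 1]
3. ~<>(p3 & ~p3), 0   [~->-rule on 1]
4. p3, 0   [&-rule on 2]
5. ~p3, 0   [&-rule on 2]
Accessibility: 0R0
Branch closes: p3 and ~p3 both at 0.
Every branch of the negation's tableau closes; the branch above is one of them.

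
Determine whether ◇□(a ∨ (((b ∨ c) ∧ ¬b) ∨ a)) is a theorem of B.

No, not valid

Tableau for the negation ¬◇□(a ∨ (((b ∨ c) ∧ ¬b) ∨ a)):
1. ¬◇□(a ∨ (((b ∨ c) ∧ ¬b) ∨ a)), 0
2. ¬□(a ∨ (((b ∨ c) ∧ ¬b) ∨ a)), 0
3. ¬(a ∨ (((b ∨ c) ∧ ¬b) ∨ a)), 1
4. ¬a, 1
5. ¬(((b ∨ c) ∧ ¬b) ∨ a), 1
6. ¬((b ∨ c) ∧ ¬b), 1
7. ¬□(a ∨ (((b ∨ c) ∧ ¬b) ∨ a)), 1
8. b, 1
9. ¬(a ∨ (((b ∨ c) ∧ ¬b) ∨ a)), 2
10. ¬a, 2
11. ¬(((b ∨ c) ∧ ¬b) ∨ a), 2
12. ¬((b ∨ c) ∧ ¬b), 2
13. b, 2
Accessibility: 0R0, 0R1, 1R0, 1R1, 1R2, 2R1, 2R2
The negation has an open branch (countermodel exists).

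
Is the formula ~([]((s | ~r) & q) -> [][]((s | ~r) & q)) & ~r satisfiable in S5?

No, unsatisfiable

1. ~([]((s | ~r) & q) -> [][]((s | ~r) & q)) & ~r, u
2. ~([]((s | ~r) & q) -> [][]((s | ~r) & q)), u
3. ~r, u
4. []((s | ~r) & q), u
5. ~[][]((s | ~r) & q), u
6. (s | ~r) & q, u
7. s | ~r, u
8. q, u
9. ~[]((s | ~r) & q), v
10. (s | ~r) & q, v
11. s | ~r, v
12. q, v
13. ~r, v
14. ~((s | ~r) & q), w
15. (s | ~r) & q, w
16. s | ~r, w
17. q, w
18. ~(s | ~r), w
19. ~s, w
20. r, w
21. ~r, w
Accessibility: uRu, uRv, uRw, vRu, vRv, vRw, wRu, wRv, wRw
Branch closes: r and ~r both at w.
(One branch shown.) All branches close.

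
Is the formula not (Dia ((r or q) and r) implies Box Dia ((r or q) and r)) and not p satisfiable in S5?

1. not (Dia ((r or q) and r) implies Box Dia ((r or q) and r)) and not p, 0
2. not (Dia ((r or q) and r) implies Box Dia ((r or q) and r)), 0   [and-rule on 1]
3. not p, 0   [and-rule on 1]
4. Dia ((r or q) and r), 0   [neg-implies-rule on 2]
5. not Box Dia ((r or q) and r), 0   [neg-implies-rule on 2]
6. (r or q) and r, 1   [Dia-rule on 4: fresh world 1, 0R1]
7. r or q, 1   [and-rule on 6]
8. r, 1   [and-rule on 6]
9. q, 1   [or-rule on 7 (branches; this branch)]
10. not Dia ((r or q) and r), 2   [neg-Box-rule on 5: fresh world 2, 0R2]
11. not ((r or q) and r), 0   [neg-Dia-rule on 10 via 2R0]
12. not ((r or q) and r), 1   [neg-Dia-rule on 10 via 2R1]
13. not ((r or q) and r), 2   [neg-Dia-rule on 10 via 2R2]
14. not (r or q), 0   [neg-and-rule on 11 (branches; this branch)]
15. not r, 0   [neg-or-rule on 14]
16. not q, 0   [neg-or-rule on 14]
17. not (r or q), 1   [neg-and-rule on 12 (branches; this branch)]
18. not r, 1   [neg-or-rule on 17]
19. not q, 1   [neg-or-rule on 17]
Accessibility: 0R0, 0R1, 0R2, 1R0, 1R1, 1R2, 2R0, 2R1, 2R2
Branch closes: r and not r both at 1.
(One branch shown.) All branches close.

Unsatisfiable (every branch closes)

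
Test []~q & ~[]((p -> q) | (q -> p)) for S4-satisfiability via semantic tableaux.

Unsatisfiable (every branch closes)

1. []~q & ~[]((p -> q) | (q -> p)), u
2. []~q, u
3. ~[]((p -> q) | (q -> p)), u
4. ~q, u
5. ~((p -> q) | (q -> p)), v
6. ~(p -> q), v
7. ~(q -> p), v
8. p, v
9. ~q, v
10. q, v
11. ~p, v
Accessibility: uRu, uRv, vRv
Branch closes: q and ~q both at v.
All branches of the tableau close; one closing branch shown above.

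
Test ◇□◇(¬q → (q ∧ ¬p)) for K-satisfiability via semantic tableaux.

1. ◇□◇(¬q → (q ∧ ¬p)), w0
2. □◇(¬q → (q ∧ ¬p)), w1
Accessibility: w0Rw1

Satisfiable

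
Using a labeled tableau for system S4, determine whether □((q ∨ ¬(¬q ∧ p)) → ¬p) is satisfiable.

1. □((q ∨ ¬(¬q ∧ p)) → ¬p), w0
2. (q ∨ ¬(¬q ∧ p)) → ¬p, w0   [□-rule on 1 via w0Rw0]
3. ¬p, w0   [→-rule on 2 (branches; this branch)]
Accessibility: w0Rw0

Satisfiable (open branch found)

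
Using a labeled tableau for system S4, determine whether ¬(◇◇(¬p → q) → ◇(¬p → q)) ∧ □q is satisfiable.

Unsatisfiable

1. ¬(◇◇(¬p → q) → ◇(¬p → q)) ∧ □q, w0
2. ¬(◇◇(¬p → q) → ◇(¬p → q)), w0
3. □q, w0
4. ◇◇(¬p → q), w0
5. ¬◇(¬p → q), w0
6. q, w0
7. ¬(¬p → q), w0
8. ¬p, w0
9. ¬q, w0
Accessibility: w0Rw0
Branch closes: q and ¬q both at w0.
Every branch closes; the branch above is one of them.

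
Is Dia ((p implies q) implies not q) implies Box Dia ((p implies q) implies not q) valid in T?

Tableau for the negation not (Dia ((p implies q) implies not q) implies Box Dia ((p implies q) implies not q)):
1. not (Dia ((p implies q) implies not q) implies Box Dia ((p implies q) implies not q)), 0
2. Dia ((p implies q) implies not q), 0
3. not Box Dia ((p implies q) implies not q), 0
4. (p implies q) implies not q, 1
5. not q, 1
6. not Dia ((p implies q) implies not q), 2
7. not ((p implies q) implies not q), 2
8. p implies q, 2
9. q, 2
Accessibility: 0R0, 0R1, 0R2, 1R1, 2R2
The negation has an open branch (countermodel exists).

Invalid (countermodel exists)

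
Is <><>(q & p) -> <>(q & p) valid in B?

Tableau for the negation ~(<><>(q & p) -> <>(q & p)):
1. ~(<><>(q & p) -> <>(q & p)), w0
2. <><>(q & p), w0   [~->-rule on 1]
3. ~<>(q & p), w0   [~->-rule on 1]
4. ~(q & p), w0   [~<>-rule on 3 via w0Rw0]
5. ~p, w0   [~&-rule on 4 (branches; this branch)]
6. <>(q & p), w1   [<>-rule on 2: fresh world w1, w0Rw1]
7. ~(q & p), w1   [~<>-rule on 3 via w0Rw1]
8. ~p, w1   [~&-rule on 7 (branches; this branch)]
9. q & p, w2   [<>-rule on 6: fresh world w2, w1Rw2]
10. q, w2   [&-rule on 9]
11. p, w2   [&-rule on 9]
Accessibility: w0Rw0, w0Rw1, w1Rw0, w1Rw1, w1Rw2, w2Rw1, w2Rw2
The negation has an open branch (countermodel exists).

Not valid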